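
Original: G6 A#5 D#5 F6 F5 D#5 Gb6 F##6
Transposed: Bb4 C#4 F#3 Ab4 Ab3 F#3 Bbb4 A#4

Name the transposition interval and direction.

down a major thirteenth

From G6 to Bb4 is 13 letter names — a thirteenth of some quality.
Bb4 to G6 is 21 semitones, which makes it a major thirteenth; the second version is lower, so the direction is down.
Checking another pair — F##6 → A#4 — gives the same interval.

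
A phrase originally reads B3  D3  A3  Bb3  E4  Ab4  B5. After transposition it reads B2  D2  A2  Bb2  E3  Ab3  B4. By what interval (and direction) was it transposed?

down a perfect octave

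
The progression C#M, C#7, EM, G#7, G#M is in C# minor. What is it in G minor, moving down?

GM G7 BbM D7 DM

C# minor down to G minor is an augmented fourth; each chord root moves by that interval while the quality stays the same.
C#M: root C# down an augmented fourth → G, giving GM.
C#7: root C# down an augmented fourth → G, giving G7.
EM: root E down an augmented fourth → Bb, giving BbM.
G#7: root G# down an augmented fourth → D, giving D7.
G#M: root G# down an augmented fourth → D, giving DM.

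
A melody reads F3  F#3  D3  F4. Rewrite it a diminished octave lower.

F#2 F##2 D#2 F#3

F3 to F#2
F#3 to F##2
D3 to D#2
F4 to F#3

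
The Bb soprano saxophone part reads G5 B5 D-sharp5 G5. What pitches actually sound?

Written C4 on the Bb soprano saxophone sounds as Bb3, a major second lower; apply that shift to every note.
G5 -> F5
B5 -> A5
D#5 -> C#5
G5 -> F5

F5 A5 C#5 F5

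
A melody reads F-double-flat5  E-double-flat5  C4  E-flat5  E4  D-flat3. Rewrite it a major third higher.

Fbb5: a third up reaches A, and 4 semitones makes it Abb5.
Ebb5 up a major third is Gb5.
C4: a third up reaches E, and 4 semitones makes it E4.
Eb5 up a major third is G5.
E4 up a major third is G#4.
Db3: a third up reaches F, and 4 semitones makes it F3.

Abb5 Gb5 E4 G5 G#4 F3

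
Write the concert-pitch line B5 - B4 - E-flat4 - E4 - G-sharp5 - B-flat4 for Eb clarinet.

Written C4 sounds as Eb4 on the Eb clarinet, so concert pitches are written a minor third down.
B5 gives G#5
B4 gives G#4
Eb4 gives C4
E4 gives C#4
G#5 gives E#5
Bb4 gives G4

G#5 G#4 C4 C#4 E#5 G4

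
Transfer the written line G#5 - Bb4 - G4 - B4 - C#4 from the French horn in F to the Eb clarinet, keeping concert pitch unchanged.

A#4 C4 A3 C#4 D#3

First find concert pitch: the French horn in F sounds a perfect fifth below written, so G#5 Bb4 G4 B4 C#4 sounds C#5 Eb4 C4 E4 F#3.
Then write for Eb clarinet: it sounds a minor third above written, so the part must be a minor third below concert.
C#5 → A#4
Eb4 → C4
C4 → A3
E4 → C#4
F#3 → D#3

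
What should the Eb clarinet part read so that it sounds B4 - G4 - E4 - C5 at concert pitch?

G#4 E4 C#4 A4

Written C4 sounds as Eb4 on the Eb clarinet, so concert pitches are written a minor third down.
B4 to G#4
G4 to E4
E4 to C#4
C5 to A4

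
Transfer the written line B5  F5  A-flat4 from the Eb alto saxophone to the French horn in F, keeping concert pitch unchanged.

First find concert pitch: the Eb alto saxophone sounds a major sixth below written, so B5 F5 A-flat4 sounds D5 Ab4 Cb4.
Then write for French horn in F: it sounds a perfect fifth below written, so the part must be a perfect fifth above concert.
D5 → A5
Ab4 → Eb5
Cb4 → Gb4

A5 Eb5 Gb4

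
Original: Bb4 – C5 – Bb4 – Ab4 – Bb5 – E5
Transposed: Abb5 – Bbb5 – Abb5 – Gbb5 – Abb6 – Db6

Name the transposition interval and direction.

up a diminished seventh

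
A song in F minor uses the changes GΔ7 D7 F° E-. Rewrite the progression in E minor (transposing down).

F#Δ7 C#7 E° D#-

F minor down to E minor is a minor second; each chord root moves by that interval while the quality stays the same.
GΔ7: root G down a minor second → F#, giving F#Δ7.
D7: root D down a minor second → C#, giving C#7.
F°: root F down a minor second → E, giving E°.
E-: root E down a minor second → D#, giving D#-.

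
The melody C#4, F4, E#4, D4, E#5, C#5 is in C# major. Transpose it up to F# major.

F#4 Bb4 A#4 G4 A#5 F#5

C# major to F# major up is a perfect fourth, so every note moves up by that interval.
C#4 gives F#4
F4 gives Bb4
E#4 gives A#4
D4 gives G4
E#5 gives A#5
C#5 gives F#5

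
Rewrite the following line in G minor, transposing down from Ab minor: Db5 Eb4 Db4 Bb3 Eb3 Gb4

C5 D4 C4 A3 D3 F4

From Ab down to G is a minor second; apply that to each pitch.
Db5 → C5
Eb4 → D4
Db4 → C4
Bb3 → A3
Eb3 → D3
Gb4 → F4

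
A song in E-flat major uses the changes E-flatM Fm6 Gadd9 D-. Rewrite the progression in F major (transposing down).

FM Gm6 Aadd9 E-

E-flat major down to F major is a minor seventh; each chord root moves by that interval while the quality stays the same.
E-flatM: root E-flat down a minor seventh → F, giving FM.
Fm6: root F down a minor seventh → G, giving Gm6.
Gadd9: root G down a minor seventh → A, giving Aadd9.
D-: root D down a minor seventh → E, giving E-.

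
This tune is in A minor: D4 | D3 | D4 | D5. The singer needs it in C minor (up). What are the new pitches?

A minor to C minor up is a minor third, so every note moves up by that interval.
D4 -> F4
D3 -> F3
D4 -> F4
D5 -> F5

F4 F3 F4 F5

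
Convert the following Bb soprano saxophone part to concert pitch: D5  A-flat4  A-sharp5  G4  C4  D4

C5 Gb4 G#5 F4 Bb3 C4

Written C4 on the Bb soprano saxophone sounds as Bb3, a major second lower; apply that shift to every note.
D5 gives C5
Ab4 gives Gb4
A#5 gives G#5
G4 gives F4
C4 gives Bb3
D4 gives C4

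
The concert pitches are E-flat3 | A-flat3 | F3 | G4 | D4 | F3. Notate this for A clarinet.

Gb3 Cb4 Ab3 Bb4 F4 Ab3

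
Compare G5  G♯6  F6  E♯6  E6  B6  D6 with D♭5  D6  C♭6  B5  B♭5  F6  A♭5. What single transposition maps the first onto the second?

down an augmented fourth

From G5 to Db5 is 4 letter names — a fourth of some quality.
Db5 to G5 is 6 semitones, which makes it an augmented fourth; the second version is lower, so the direction is down.
Checking another pair — D6 → Ab5 — gives the same interval.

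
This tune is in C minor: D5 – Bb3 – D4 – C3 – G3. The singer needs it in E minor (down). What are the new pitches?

From C down to E is a minor sixth; apply that to each pitch.
D5 → F#4
Bb3 → D3
D4 → F#3
C3 → E2
G3 → B2

F#4 D3 F#3 E2 B2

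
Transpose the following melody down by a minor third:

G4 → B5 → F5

E4 G#5 D5

G4 to E4
B5 to G#5
F5 to D5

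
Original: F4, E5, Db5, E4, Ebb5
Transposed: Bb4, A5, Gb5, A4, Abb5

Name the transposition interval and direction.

up a perfect fourth

From F4 to Bb4 is 4 letter names — a fourth of some quality.
F4 to Bb4 is 5 semitones, which makes it a perfect fourth; the second version is higher, so the direction is up.
Checking another pair — Ebb5 → Abb5 — gives the same interval.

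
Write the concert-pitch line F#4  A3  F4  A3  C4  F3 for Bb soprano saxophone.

Written C4 sounds as Bb3 on the Bb soprano saxophone, so concert pitches are written a major second up.
F#4 to G#4
A3 to B3
F4 to G4
A3 to B3
C4 to D4
F3 to G3

G#4 B3 G4 B3 D4 G3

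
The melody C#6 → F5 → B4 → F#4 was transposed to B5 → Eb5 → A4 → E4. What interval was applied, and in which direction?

down a major second

From C#6 to B5 is 2 letter names — a second of some quality.
B5 to C#6 is 2 semitones, which makes it a major second; the second version is lower, so the direction is down.
Checking another pair — F#4 → E4 — gives the same interval.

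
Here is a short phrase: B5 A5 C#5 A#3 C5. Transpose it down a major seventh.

C5 Bb4 D4 B2 Db4

B5 to C5
A5 to Bb4
C#5 to D4
A#3 to B2
C5 to Db4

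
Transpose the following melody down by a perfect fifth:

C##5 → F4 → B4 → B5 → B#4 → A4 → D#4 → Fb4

F##4 Bb3 E4 E5 E#4 D4 G#3 Bbb3

C##5 -> F##4
F4 -> Bb3
B4 -> E4
B5 -> E5
B#4 -> E#4
A4 -> D4
D#4 -> G#3
Fb4 -> Bbb3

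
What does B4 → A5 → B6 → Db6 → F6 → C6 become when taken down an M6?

D4 C5 D6 Fb5 Ab5 Eb5

B4 -> D4
A5 -> C5
B6 -> D6
Db6 -> Fb5
F6 -> Ab5
C6 -> Eb5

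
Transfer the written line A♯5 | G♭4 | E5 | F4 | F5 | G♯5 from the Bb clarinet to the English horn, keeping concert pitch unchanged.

D#6 Cb5 A5 Bb4 Bb5 C#6

First find concert pitch: the Bb clarinet sounds a major second below written, so A♯5 G♭4 E5 F4 F5 G♯5 sounds G#5 Fb4 D5 Eb4 Eb5 F#5.
Then write for English horn: it sounds a perfect fifth below written, so the part must be a perfect fifth above concert.
G#5 → D#6
Fb4 → Cb5
D5 → A5
Eb4 → Bb4
Eb5 → Bb5
F#5 → C#6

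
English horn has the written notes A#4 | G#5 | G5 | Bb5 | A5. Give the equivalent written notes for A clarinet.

First find concert pitch: the English horn sounds a perfect fifth below written, so A#4 G#5 G5 Bb5 A5 sounds D#4 C#5 C5 Eb5 D5.
Then write for A clarinet: it sounds a minor third below written, so the part must be a minor third above concert.
D#4 → F#4
C#5 → E5
C5 → Eb5
Eb5 → Gb5
D5 → F5

F#4 E5 Eb5 Gb5 F5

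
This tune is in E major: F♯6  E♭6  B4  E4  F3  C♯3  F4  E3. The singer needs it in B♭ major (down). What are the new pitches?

C6 Bbb5 F4 Bb3 Cb3 G2 Cb4 Bb2

E major to B♭ major down is an augmented fourth, so every note moves down by that interval.
F#6 gives C6
Eb6 gives Bbb5
B4 gives F4
E4 gives Bb3
F3 gives Cb3
C#3 gives G2
F4 gives Cb4
E3 gives Bb2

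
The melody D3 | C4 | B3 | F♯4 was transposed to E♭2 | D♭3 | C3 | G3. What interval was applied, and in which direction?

Take the first pair: D3 → Eb2. D to E spans 7 letter names, so the interval is some kind of seventh.
Eb2 to D3 is 11 semitones, which makes it a major seventh; the second version is lower, so the direction is down.
Checking another pair — F#4 → G3 — gives the same interval.

down a major seventh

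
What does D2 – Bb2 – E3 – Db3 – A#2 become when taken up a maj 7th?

C#3 A3 D#4 C4 G##3

D2 becomes C#3
Bb2 becomes A3
E3 becomes D#4
Db3 becomes C4
A#2 becomes G##3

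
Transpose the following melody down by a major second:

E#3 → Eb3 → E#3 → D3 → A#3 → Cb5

D#3 Db3 D#3 C3 G#3 Bbb4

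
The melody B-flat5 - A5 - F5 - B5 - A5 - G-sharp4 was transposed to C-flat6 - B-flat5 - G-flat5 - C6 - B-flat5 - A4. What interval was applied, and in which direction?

Take the first pair: Bb5 → Cb6. B to C spans 2 letter names, so the interval is some kind of second.
Bb5 to Cb6 is 1 semitone, which makes it a minor second; the second version is higher, so the direction is up.
Checking another pair — G#4 → A4 — gives the same interval.

up a minor second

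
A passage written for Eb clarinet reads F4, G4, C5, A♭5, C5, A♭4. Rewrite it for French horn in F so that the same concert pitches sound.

First find concert pitch: the Eb clarinet sounds a minor third above written, so F4 G4 C5 A♭5 C5 A♭4 sounds Ab4 Bb4 Eb5 Cb6 Eb5 Cb5.
Then write for French horn in F: it sounds a perfect fifth below written, so the part must be a perfect fifth above concert.
Ab4 → Eb5
Bb4 → F5
Eb5 → Bb5
Cb6 → Gb6
Eb5 → Bb5
Cb5 → Gb5

Eb5 F5 Bb5 Gb6 Bb5 Gb5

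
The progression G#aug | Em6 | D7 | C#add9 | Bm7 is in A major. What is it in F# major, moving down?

E#aug C#m6 B7 A#add9 G#m7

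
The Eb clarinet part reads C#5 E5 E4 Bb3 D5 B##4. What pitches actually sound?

E5 G5 G4 Db4 F5 D##5

The Eb clarinet sounds a minor third above written, so transpose each written note up a minor third.
C#5 gives E5
E5 gives G5
E4 gives G4
Bb3 gives Db4
D5 gives F5
B##4 gives D##5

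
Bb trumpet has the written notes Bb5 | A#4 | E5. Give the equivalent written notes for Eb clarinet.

F5 E#4 B4

First find concert pitch: the Bb trumpet sounds a major second below written, so Bb5 A#4 E5 sounds Ab5 G#4 D5.
Then write for Eb clarinet: it sounds a minor third above written, so the part must be a minor third below concert.
Ab5 → F5
G#4 → E#4
D5 → B4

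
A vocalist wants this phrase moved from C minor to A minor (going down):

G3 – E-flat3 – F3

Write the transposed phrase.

From C down to A is a minor third; apply that to each pitch.
G3 gives E3
Eb3 gives C3
F3 gives D3

E3 C3 D3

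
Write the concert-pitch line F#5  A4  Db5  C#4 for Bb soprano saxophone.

The Bb soprano saxophone sounds a major second below written, so the written part must be a major second above concert — transpose each note up.
F#5 becomes G#5
A4 becomes B4
Db5 becomes Eb5
C#4 becomes D#4

G#5 B4 Eb5 D#4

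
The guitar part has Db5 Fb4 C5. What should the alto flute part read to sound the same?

Gb4 Bbb3 F4

First find concert pitch: the guitar sounds a perfect octave below written, so Db5 Fb4 C5 sounds Db4 Fb3 C4.
Then write for alto flute: it sounds a perfect fourth below written, so the part must be a perfect fourth above concert.
Db4 → Gb4
Fb3 → Bbb3
C4 → F4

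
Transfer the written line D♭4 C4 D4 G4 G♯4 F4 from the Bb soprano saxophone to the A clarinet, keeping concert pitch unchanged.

Ebb4 Db4 Eb4 Ab4 A4 Gb4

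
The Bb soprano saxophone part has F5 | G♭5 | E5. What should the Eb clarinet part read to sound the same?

C5 Db5 B4

First find concert pitch: the Bb soprano saxophone sounds a major second below written, so F5 G♭5 E5 sounds Eb5 Fb5 D5.
Then write for Eb clarinet: it sounds a minor third above written, so the part must be a minor third below concert.
Eb5 → C5
Fb5 → Db5
D5 → B4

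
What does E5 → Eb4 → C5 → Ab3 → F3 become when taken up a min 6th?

E5 gives C6
Eb4 gives Cb5
C5 gives Ab5
Ab3 gives Fb4
F3 gives Db4

C6 Cb5 Ab5 Fb4 Db4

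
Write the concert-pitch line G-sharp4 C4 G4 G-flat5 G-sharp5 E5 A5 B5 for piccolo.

G#3 C3 G3 Gb4 G#4 E4 A4 B4

Written C4 sounds as C5 on the piccolo, so concert pitches are written a perfect octave down.
G#4 becomes G#3
C4 becomes C3
G4 becomes G3
Gb5 becomes Gb4
G#5 becomes G#4
E5 becomes E4
A5 becomes A4
B5 becomes B4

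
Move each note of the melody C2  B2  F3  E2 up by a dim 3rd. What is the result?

Ebb2 Db3 Abb3 Gb2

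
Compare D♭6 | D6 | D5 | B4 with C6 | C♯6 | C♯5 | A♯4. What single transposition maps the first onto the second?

down a minor second

Take the first pair: Db6 → C6. D to C spans 2 letter names, so the interval is some kind of second.
C6 to Db6 is 1 semitone, which makes it a minor second; the second version is lower, so the direction is down.
Checking another pair — B4 → A#4 — gives the same interval.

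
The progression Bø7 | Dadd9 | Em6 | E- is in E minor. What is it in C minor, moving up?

Gø7 Bbadd9 Cm6 C-

E minor up to C minor is a minor sixth; each chord root moves by that interval while the quality stays the same.
Bø7: root B up a minor sixth → G, giving Gø7.
Dadd9: root D up a minor sixth → Bb, giving Bbadd9.
Em6: root E up a minor sixth → C, giving Cm6.
E-: root E up a minor sixth → C, giving C-.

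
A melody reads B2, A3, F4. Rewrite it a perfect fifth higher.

B2 up a perfect fifth is F#3.
A perfect fifth up from A3 gives E4.
F4: a fifth up reaches C, and 7 semitones makes it C5.

F#3 E4 C5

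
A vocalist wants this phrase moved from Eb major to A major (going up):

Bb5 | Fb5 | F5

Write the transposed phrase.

From Eb up to A is an augmented fourth; apply that to each pitch.
Bb5 gives E6
Fb5 gives Bb5
F5 gives B5

E6 Bb5 B5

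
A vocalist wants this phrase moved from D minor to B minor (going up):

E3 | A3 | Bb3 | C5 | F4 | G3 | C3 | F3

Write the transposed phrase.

From D up to B is a major sixth; apply that to each pitch.
E3 → C#4
A3 → F#4
Bb3 → G4
C5 → A5
F4 → D5
G3 → E4
C3 → A3
F3 → D4

C#4 F#4 G4 A5 D5 E4 A3 D4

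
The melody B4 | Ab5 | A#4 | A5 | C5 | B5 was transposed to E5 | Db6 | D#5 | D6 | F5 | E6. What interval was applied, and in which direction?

up a perfect fourth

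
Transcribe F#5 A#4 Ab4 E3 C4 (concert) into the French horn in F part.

C#6 E#5 Eb5 B3 G4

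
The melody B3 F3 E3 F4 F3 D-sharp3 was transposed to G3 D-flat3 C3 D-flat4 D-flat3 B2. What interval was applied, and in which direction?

down a major third

Take the first pair: B3 → G3. B to G spans 3 letter names, so the interval is some kind of third.
G3 to B3 is 4 semitones, which makes it a major third; the second version is lower, so the direction is down.
Checking another pair — D#3 → B2 — gives the same interval.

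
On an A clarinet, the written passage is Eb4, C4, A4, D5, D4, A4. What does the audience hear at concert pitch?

C4 A3 F#4 B4 B3 F#4

Written C4 on the A clarinet sounds as A3, a minor third lower; apply that shift to every note.
Eb4 gives C4
C4 gives A3
A4 gives F#4
D5 gives B4
D4 gives B3
A4 gives F#4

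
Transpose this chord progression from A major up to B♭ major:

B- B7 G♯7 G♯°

C- C7 A7 A°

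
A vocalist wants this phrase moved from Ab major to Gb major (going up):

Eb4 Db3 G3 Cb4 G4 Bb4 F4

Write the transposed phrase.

Db5 Cb4 F4 Bbb4 F5 Ab5 Eb5

Ab major to Gb major up is a minor seventh, so every note moves up by that interval.
Eb4 -> Db5
Db3 -> Cb4
G3 -> F4
Cb4 -> Bbb4
G4 -> F5
Bb4 -> Ab5
F4 -> Eb5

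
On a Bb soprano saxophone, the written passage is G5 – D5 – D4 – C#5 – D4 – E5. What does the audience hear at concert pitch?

F5 C5 C4 B4 C4 D5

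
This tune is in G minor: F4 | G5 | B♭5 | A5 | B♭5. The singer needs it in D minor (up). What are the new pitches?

G minor to D minor up is a perfect fifth, so every note moves up by that interval.
F4 to C5
G5 to D6
Bb5 to F6
A5 to E6
Bb5 to F6

C5 D6 F6 E6 F6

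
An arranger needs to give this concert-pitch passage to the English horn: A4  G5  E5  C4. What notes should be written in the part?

E5 D6 B5 G4

Written C4 sounds as F3 on the English horn, so concert pitches are written a perfect fifth up.
A4 gives E5
G5 gives D6
E5 gives B5
C4 gives G4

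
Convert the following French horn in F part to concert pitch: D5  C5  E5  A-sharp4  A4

Written C4 on the French horn in F sounds as F3, a perfect fifth lower; apply that shift to every note.
D5 -> G4
C5 -> F4
E5 -> A4
A#4 -> D#4
A4 -> D4

G4 F4 A4 D#4 D4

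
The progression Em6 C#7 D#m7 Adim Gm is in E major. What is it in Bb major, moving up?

E major up to Bb major is a diminished fifth; each chord root moves by that interval while the quality stays the same.
Em6: root E up a diminished fifth → Bb, giving Bbm6.
C#7: root C# up a diminished fifth → G, giving G7.
D#m7: root D# up a diminished fifth → A, giving Am7.
Adim: root A up a diminished fifth → Eb, giving Ebdim.
Gm: root G up a diminished fifth → Db, giving Dbm.

Bbm6 G7 Am7 Ebdim Dbm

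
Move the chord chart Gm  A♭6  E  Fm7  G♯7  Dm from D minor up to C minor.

D minor up to C minor is a minor seventh; each chord root moves by that interval while the quality stays the same.
Gm: root G up a minor seventh → F, giving Fm.
A♭6: root A♭ up a minor seventh → Gb, giving Gb6.
E: root E up a minor seventh → D, giving D.
Fm7: root F up a minor seventh → Eb, giving Ebm7.
G♯7: root G♯ up a minor seventh → F#, giving F#7.
Dm: root D up a minor seventh → C, giving Cm.

Fm Gb6 D Ebm7 F#7 Cm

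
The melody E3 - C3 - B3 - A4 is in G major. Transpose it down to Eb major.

C3 Ab2 G3 F4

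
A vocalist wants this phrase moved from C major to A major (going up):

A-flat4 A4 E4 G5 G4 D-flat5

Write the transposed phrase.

F5 F#5 C#5 E6 E5 Bb5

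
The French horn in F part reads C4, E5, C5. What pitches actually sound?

The French horn in F sounds a perfect fifth below written, so transpose each written note down a perfect fifth.
C4 -> F3
E5 -> A4
C5 -> F4

F3 A4 F4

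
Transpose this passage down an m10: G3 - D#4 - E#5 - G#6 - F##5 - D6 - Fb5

E2 B#2 C##4 E#5 D##4 B4 Db4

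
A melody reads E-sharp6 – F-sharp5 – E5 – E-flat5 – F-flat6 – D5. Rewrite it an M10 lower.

C#5 D4 C4 Cb4 Dbb5 Bb3

E#6 down a major tenth is C#5.
A major tenth down from F#5 gives D4.
E5 down a major tenth is C4.
Eb5 down a major tenth is Cb4.
Fb6: a tenth down reaches D, and 16 semitones makes it Dbb5.
D5 down a major tenth is Bb3.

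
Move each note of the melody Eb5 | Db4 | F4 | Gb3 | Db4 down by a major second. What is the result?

Eb5 down a major second is Db5.
A major second down from Db4 gives Cb4.
F4 down a major second is Eb4.
Gb3 down a major second is Fb3.
A major second down from Db4 gives Cb4.

Db5 Cb4 Eb4 Fb3 Cb4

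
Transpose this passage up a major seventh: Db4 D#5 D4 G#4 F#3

C5 C##6 C#5 F##5 E#4

Db4: a seventh up reaches C, and 11 semitones makes it C5.
D#5 up a major seventh is C##6.
D4: a seventh up reaches C, and 11 semitones makes it C#5.
G#4 up a major seventh is F##5.
A major seventh up from F#3 gives E#4.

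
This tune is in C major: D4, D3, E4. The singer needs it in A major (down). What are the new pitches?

B3 B2 C#4

C major to A major down is a minor third, so every note moves down by that interval.
D4 gives B3
D3 gives B2
E4 gives C#4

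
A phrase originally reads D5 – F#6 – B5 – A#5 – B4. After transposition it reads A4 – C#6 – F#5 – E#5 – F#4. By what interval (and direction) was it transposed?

Take the first pair: D5 → A4. D to A spans 4 letter names, so the interval is some kind of fourth.
A4 to D5 is 5 semitones, which makes it a perfect fourth; the second version is lower, so the direction is down.
Checking another pair — B4 → F#4 — gives the same interval.

down a perfect fourth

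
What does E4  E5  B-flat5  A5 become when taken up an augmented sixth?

E4: a sixth up reaches C, and 10 semitones makes it C##5.
E5 up an augmented sixth is C##6.
An augmented sixth up from Bb5 gives G#6.
An augmented sixth up from A5 gives F##6.

C##5 C##6 G#6 F##6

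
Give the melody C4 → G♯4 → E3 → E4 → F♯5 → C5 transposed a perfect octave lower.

C3 G#3 E2 E3 F#4 C4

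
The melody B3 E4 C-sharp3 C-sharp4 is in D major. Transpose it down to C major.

A3 D4 B2 B3

From D down to C is a major second; apply that to each pitch.
B3 → A3
E4 → D4
C#3 → B2
C#4 → B3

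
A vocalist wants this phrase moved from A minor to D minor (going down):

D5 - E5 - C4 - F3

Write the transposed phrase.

A minor to D minor down is a perfect fifth, so every note moves down by that interval.
D5 -> G4
E5 -> A4
C4 -> F3
F3 -> Bb2

G4 A4 F3 Bb2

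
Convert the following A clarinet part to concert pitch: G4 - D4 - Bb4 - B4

The A clarinet sounds a minor third below written, so transpose each written note down a minor third.
G4 becomes E4
D4 becomes B3
Bb4 becomes G4
B4 becomes G#4

E4 B3 G4 G#4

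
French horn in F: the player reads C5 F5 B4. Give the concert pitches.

F4 Bb4 E4

Written C4 on the French horn in F sounds as F3, a perfect fifth lower; apply that shift to every note.
C5 to F4
F5 to Bb4
B4 to E4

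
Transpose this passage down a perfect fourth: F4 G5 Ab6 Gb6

C4 D5 Eb6 Db6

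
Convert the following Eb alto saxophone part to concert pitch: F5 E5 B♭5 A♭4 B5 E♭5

Ab4 G4 Db5 Cb4 D5 Gb4

Written C4 on the Eb alto saxophone sounds as Eb3, a major sixth lower; apply that shift to every note.
F5 -> Ab4
E5 -> G4
Bb5 -> Db5
Ab4 -> Cb4
B5 -> D5
Eb5 -> Gb4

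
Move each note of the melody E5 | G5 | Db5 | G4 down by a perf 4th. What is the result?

E5 becomes B4
G5 becomes D5
Db5 becomes Ab4
G4 becomes D4

B4 D5 Ab4 D4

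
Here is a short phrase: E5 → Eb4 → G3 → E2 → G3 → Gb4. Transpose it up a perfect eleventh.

E5 becomes A6
Eb4 becomes Ab5
G3 becomes C5
E2 becomes A3
G3 becomes C5
Gb4 becomes Cb6

A6 Ab5 C5 A3 C5 Cb6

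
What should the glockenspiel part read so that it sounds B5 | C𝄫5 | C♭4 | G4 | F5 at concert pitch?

Written C4 sounds as C6 on the glockenspiel, so concert pitches are written a perfect fifteenth down.
B5 to B3
Cbb5 to Cbb3
Cb4 to Cb2
G4 to G2
F5 to F3

B3 Cbb3 Cb2 G2 F3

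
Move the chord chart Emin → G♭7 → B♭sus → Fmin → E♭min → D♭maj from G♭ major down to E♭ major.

C#min Eb7 Gsus Dmin Cmin Bbmaj

G♭ major down to E♭ major is a minor third; each chord root moves by that interval while the quality stays the same.
Emin: root E down a minor third → C#, giving C#min.
G♭7: root G♭ down a minor third → Eb, giving Eb7.
B♭sus: root B♭ down a minor third → G, giving Gsus.
Fmin: root F down a minor third → D, giving Dmin.
E♭min: root E♭ down a minor third → C, giving Cmin.
D♭maj: root D♭ down a minor third → Bb, giving Bbmaj.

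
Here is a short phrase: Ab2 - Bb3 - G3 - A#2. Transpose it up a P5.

Ab2 becomes Eb3
Bb3 becomes F4
G3 becomes D4
A#2 becomes E#3

Eb3 F4 D4 E#3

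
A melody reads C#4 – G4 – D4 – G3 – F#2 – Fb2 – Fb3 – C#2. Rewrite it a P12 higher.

C#4: a twelfth up reaches G, and 19 semitones makes it G#5.
A perfect twelfth up from G4 gives D6.
D4: a twelfth up reaches A, and 19 semitones makes it A5.
G3 up a perfect twelfth is D5.
F#2 up a perfect twelfth is C#4.
A perfect twelfth up from Fb2 gives Cb4.
Fb3 up a perfect twelfth is Cb5.
C#2 up a perfect twelfth is G#3.

G#5 D6 A5 D5 C#4 Cb4 Cb5 G#3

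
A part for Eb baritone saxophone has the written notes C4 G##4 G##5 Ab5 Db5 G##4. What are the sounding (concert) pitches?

Eb2 B#2 B#3 Cb4 Fb3 B#2

Written C4 on the Eb baritone saxophone sounds as Eb2, a major thirteenth lower; apply that shift to every note.
C4 to Eb2
G##4 to B#2
G##5 to B#3
Ab5 to Cb4
Db5 to Fb3
G##4 to B#2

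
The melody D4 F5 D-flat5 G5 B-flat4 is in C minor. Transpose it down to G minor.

C minor to G minor down is a perfect fourth, so every note moves down by that interval.
D4 becomes A3
F5 becomes C5
Db5 becomes Ab4
G5 becomes D5
Bb4 becomes F4

A3 C5 Ab4 D5 F4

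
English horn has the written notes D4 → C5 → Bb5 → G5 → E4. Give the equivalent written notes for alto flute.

C4 Bb4 Ab5 F5 D4

First find concert pitch: the English horn sounds a perfect fifth below written, so D4 C5 Bb5 G5 E4 sounds G3 F4 Eb5 C5 A3.
Then write for alto flute: it sounds a perfect fourth below written, so the part must be a perfect fourth above concert.
G3 → C4
F4 → Bb4
Eb5 → Ab5
C5 → F5
A3 → D4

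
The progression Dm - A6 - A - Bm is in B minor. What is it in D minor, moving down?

Fm C6 C Dm

B minor down to D minor is a major sixth; each chord root moves by that interval while the quality stays the same.
Dm: root D down a major sixth → F, giving Fm.
A6: root A down a major sixth → C, giving C6.
A: root A down a major sixth → C, giving C.
Bm: root B down a major sixth → D, giving Dm.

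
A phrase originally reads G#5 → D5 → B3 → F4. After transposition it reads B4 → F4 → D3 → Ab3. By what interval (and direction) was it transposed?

From G#5 to B4 is 6 letter names — a sixth of some quality.
B4 to G#5 is 9 semitones, which makes it a major sixth; the second version is lower, so the direction is down.
Checking another pair — F4 → Ab3 — gives the same interval.

down a major sixth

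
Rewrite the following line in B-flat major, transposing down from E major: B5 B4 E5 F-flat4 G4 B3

E major to B-flat major down is an augmented fourth, so every note moves down by that interval.
B5 to F5
B4 to F4
E5 to Bb4
Fb4 to Cbb4
G4 to Db4
B3 to F3

F5 F4 Bb4 Cbb4 Db4 F3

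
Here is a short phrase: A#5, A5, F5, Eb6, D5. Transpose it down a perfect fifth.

D#5 D5 Bb4 Ab5 G4

A#5: a fifth down reaches D, and 7 semitones makes it D#5.
A perfect fifth down from A5 gives D5.
F5 down a perfect fifth is Bb4.
Eb6: a fifth down reaches A, and 7 semitones makes it Ab5.
D5 down a perfect fifth is G4.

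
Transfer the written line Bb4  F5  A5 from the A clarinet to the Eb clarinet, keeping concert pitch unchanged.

First find concert pitch: the A clarinet sounds a minor third below written, so Bb4 F5 A5 sounds G4 D5 F#5.
Then write for Eb clarinet: it sounds a minor third above written, so the part must be a minor third below concert.
G4 → E4
D5 → B4
F#5 → D#5

E4 B4 D#5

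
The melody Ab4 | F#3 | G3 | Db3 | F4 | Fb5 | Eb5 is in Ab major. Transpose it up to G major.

G5 E#4 F#4 C4 E5 Eb6 D6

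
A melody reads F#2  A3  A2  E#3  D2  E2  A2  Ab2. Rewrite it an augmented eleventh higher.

B#3 D#5 D#4 A##4 G#3 A#3 D#4 D4

F#2 up an augmented eleventh is B#3.
A3 up an augmented eleventh is D#5.
An augmented eleventh up from A2 gives D#4.
E#3: an eleventh up reaches A, and 18 semitones makes it A##4.
An augmented eleventh up from D2 gives G#3.
E2 up an augmented eleventh is A#3.
A2: an eleventh up reaches D, and 18 semitones makes it D#4.
An augmented eleventh up from Ab2 gives D4.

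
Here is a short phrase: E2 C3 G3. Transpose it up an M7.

D#3 B3 F#4

E2: a seventh up reaches D, and 11 semitones makes it D#3.
A major seventh up from C3 gives B3.
G3 up a major seventh is F#4.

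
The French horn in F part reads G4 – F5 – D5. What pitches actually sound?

Written C4 on the French horn in F sounds as F3, a perfect fifth lower; apply that shift to every note.
G4 to C4
F5 to Bb4
D5 to G4

C4 Bb4 G4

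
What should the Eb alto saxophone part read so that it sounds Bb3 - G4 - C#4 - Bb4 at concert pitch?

The Eb alto saxophone sounds a major sixth below written, so the written part must be a major sixth above concert — transpose each note up.
Bb3 gives G4
G4 gives E5
C#4 gives A#4
Bb4 gives G5

G4 E5 A#4 G5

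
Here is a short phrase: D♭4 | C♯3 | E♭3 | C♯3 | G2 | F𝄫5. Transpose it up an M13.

Bb5 A#4 C5 A#4 E4 Dbb7

A major thirteenth up from Db4 gives Bb5.
C#3: a thirteenth up reaches A, and 21 semitones makes it A#4.
A major thirteenth up from Eb3 gives C5.
C#3 up a major thirteenth is A#4.
A major thirteenth up from G2 gives E4.
A major thirteenth up from Fbb5 gives Dbb7.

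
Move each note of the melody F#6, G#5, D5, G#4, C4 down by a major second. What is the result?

E6 F#5 C5 F#4 Bb3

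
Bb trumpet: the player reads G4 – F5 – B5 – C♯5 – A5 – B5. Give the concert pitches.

The Bb trumpet sounds a major second below written, so transpose each written note down a major second.
G4 → F4
F5 → Eb5
B5 → A5
C#5 → B4
A5 → G5
B5 → A5

F4 Eb5 A5 B4 G5 A5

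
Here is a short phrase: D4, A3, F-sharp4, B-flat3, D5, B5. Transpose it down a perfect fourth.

A3 E3 C#4 F3 A4 F#5

D4 down a perfect fourth is A3.
A3: a fourth down reaches E, and 5 semitones makes it E3.
F#4 down a perfect fourth is C#4.
Bb3: a fourth down reaches F, and 5 semitones makes it F3.
A perfect fourth down from D5 gives A4.
B5: a fourth down reaches F, and 5 semitones makes it F#5.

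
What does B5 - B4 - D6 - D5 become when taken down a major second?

A5 A4 C6 C5

B5: a second down reaches A, and 2 semitones makes it A5.
A major second down from B4 gives A4.
D6 down a major second is C6.
A major second down from D5 gives C5.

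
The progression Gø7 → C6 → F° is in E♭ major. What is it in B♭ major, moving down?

E♭ major down to B♭ major is a perfect fourth; each chord root moves by that interval while the quality stays the same.
Gø7: root G down a perfect fourth → D, giving Dø7.
C6: root C down a perfect fourth → G, giving G6.
F°: root F down a perfect fourth → C, giving C°.

Dø7 G6 C°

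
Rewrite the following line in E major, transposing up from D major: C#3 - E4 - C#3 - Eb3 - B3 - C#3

D#3 F#4 D#3 F3 C#4 D#3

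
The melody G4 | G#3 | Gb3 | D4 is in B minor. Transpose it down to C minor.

From B down to C is a major seventh; apply that to each pitch.
G4 becomes Ab3
G#3 becomes A2
Gb3 becomes Abb2
D4 becomes Eb3

Ab3 A2 Abb2 Eb3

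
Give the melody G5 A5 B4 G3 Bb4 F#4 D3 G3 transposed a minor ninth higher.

Ab6 Bb6 C6 Ab4 Cb6 G5 Eb4 Ab4

G5 to Ab6
A5 to Bb6
B4 to C6
G3 to Ab4
Bb4 to Cb6
F#4 to G5
D3 to Eb4
G3 to Ab4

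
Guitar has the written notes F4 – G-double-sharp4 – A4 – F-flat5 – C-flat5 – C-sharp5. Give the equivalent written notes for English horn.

C4 D##4 E4 Cb5 Gb4 G#4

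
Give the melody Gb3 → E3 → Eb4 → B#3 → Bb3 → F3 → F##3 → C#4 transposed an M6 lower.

Bbb2 G2 Gb3 D#3 Db3 Ab2 A#2 E3

Gb3 to Bbb2
E3 to G2
Eb4 to Gb3
B#3 to D#3
Bb3 to Db3
F3 to Ab2
F##3 to A#2
C#4 to E3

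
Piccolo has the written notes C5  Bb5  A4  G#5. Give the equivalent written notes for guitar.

C7 Bb7 A6 G#7

First find concert pitch: the piccolo sounds a perfect octave above written, so C5 Bb5 A4 G#5 sounds C6 Bb6 A5 G#6.
Then write for guitar: it sounds a perfect octave below written, so the part must be a perfect octave above concert.
C6 → C7
Bb6 → Bb7
A5 → A6
G#6 → G#7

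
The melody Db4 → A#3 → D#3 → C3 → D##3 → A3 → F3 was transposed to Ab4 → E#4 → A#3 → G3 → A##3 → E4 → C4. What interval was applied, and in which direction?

up a perfect fifth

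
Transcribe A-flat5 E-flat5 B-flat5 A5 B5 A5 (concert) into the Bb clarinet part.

Bb5 F5 C6 B5 C#6 B5

Written C4 sounds as Bb3 on the Bb clarinet, so concert pitches are written a major second up.
Ab5 → Bb5
Eb5 → F5
Bb5 → C6
A5 → B5
B5 → C#6
A5 → B5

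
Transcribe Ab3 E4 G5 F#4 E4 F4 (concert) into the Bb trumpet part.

Bb3 F#4 A5 G#4 F#4 G4

The Bb trumpet sounds a major second below written, so the written part must be a major second above concert — transpose each note up.
Ab3 -> Bb3
E4 -> F#4
G5 -> A5
F#4 -> G#4
E4 -> F#4
F4 -> G4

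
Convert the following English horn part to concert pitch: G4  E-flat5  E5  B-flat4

C4 Ab4 A4 Eb4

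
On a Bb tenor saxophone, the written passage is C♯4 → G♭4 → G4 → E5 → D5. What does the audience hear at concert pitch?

B2 Fb3 F3 D4 C4

The Bb tenor saxophone sounds a major ninth below written, so transpose each written note down a major ninth.
C#4 to B2
Gb4 to Fb3
G4 to F3
E5 to D4
D5 to C4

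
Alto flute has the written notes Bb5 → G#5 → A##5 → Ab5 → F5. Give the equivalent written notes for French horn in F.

First find concert pitch: the alto flute sounds a perfect fourth below written, so Bb5 G#5 A##5 Ab5 F5 sounds F5 D#5 E##5 Eb5 C5.
Then write for French horn in F: it sounds a perfect fifth below written, so the part must be a perfect fifth above concert.
F5 → C6
D#5 → A#5
E##5 → B##5
Eb5 → Bb5
C5 → G5

C6 A#5 B##5 Bb5 G5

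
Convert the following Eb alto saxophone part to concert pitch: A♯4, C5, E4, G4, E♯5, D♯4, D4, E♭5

C#4 Eb4 G3 Bb3 G#4 F#3 F3 Gb4

Written C4 on the Eb alto saxophone sounds as Eb3, a major sixth lower; apply that shift to every note.
A#4 becomes C#4
C5 becomes Eb4
E4 becomes G3
G4 becomes Bb3
E#5 becomes G#4
D#4 becomes F#3
D4 becomes F3
Eb5 becomes Gb4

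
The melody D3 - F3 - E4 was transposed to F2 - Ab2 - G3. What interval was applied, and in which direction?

From D3 to F2 is 6 letter names — a sixth of some quality.
F2 to D3 is 9 semitones, which makes it a major sixth; the second version is lower, so the direction is down.
Checking another pair — E4 → G3 — gives the same interval.

down a major sixth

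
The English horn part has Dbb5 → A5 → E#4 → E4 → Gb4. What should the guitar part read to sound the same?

First find concert pitch: the English horn sounds a perfect fifth below written, so Dbb5 A5 E#4 E4 Gb4 sounds Gbb4 D5 A#3 A3 Cb4.
Then write for guitar: it sounds a perfect octave below written, so the part must be a perfect octave above concert.
Gbb4 → Gbb5
D5 → D6
A#3 → A#4
A3 → A4
Cb4 → Cb5

Gbb5 D6 A#4 A4 Cb5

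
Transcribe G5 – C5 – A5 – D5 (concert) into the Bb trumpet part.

A5 D5 B5 E5

Written C4 sounds as Bb3 on the Bb trumpet, so concert pitches are written a major second up.
G5 -> A5
C5 -> D5
A5 -> B5
D5 -> E5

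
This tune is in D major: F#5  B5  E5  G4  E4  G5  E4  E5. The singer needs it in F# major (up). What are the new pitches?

From D up to F# is a major third; apply that to each pitch.
F#5 gives A#5
B5 gives D#6
E5 gives G#5
G4 gives B4
E4 gives G#4
G5 gives B5
E4 gives G#4
E5 gives G#5

A#5 D#6 G#5 B4 G#4 B5 G#4 G#5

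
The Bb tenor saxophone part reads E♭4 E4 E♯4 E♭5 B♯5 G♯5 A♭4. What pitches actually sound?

Db3 D3 D#3 Db4 A#4 F#4 Gb3

Written C4 on the Bb tenor saxophone sounds as Bb2, a major ninth lower; apply that shift to every note.
Eb4 to Db3
E4 to D3
E#4 to D#3
Eb5 to Db4
B#5 to A#4
G#5 to F#4
Ab4 to Gb3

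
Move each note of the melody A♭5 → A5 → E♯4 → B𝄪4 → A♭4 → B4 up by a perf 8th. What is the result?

Ab5 up a perfect octave is Ab6.
A perfect octave up from A5 gives A6.
A perfect octave up from E#4 gives E#5.
A perfect octave up from B##4 gives B##5.
Ab4: an octave up reaches A, and 12 semitones makes it Ab5.
A perfect octave up from B4 gives B5.

Ab6 A6 E#5 B##5 Ab5 B5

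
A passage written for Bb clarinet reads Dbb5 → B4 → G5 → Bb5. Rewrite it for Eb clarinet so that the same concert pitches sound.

First find concert pitch: the Bb clarinet sounds a major second below written, so Dbb5 B4 G5 Bb5 sounds Cbb5 A4 F5 Ab5.
Then write for Eb clarinet: it sounds a minor third above written, so the part must be a minor third below concert.
Cbb5 → Abb4
A4 → F#4
F5 → D5
Ab5 → F5

Abb4 F#4 D5 F5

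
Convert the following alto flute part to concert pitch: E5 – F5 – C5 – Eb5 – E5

The alto flute sounds a perfect fourth below written, so transpose each written note down a perfect fourth.
E5 -> B4
F5 -> C5
C5 -> G4
Eb5 -> Bb4
E5 -> B4

B4 C5 G4 Bb4 B4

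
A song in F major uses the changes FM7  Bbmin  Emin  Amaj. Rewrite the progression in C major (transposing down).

CM7 Fmin Bmin Emaj

F major down to C major is a perfect fourth; each chord root moves by that interval while the quality stays the same.
FM7: root F down a perfect fourth → C, giving CM7.
Bbmin: root Bb down a perfect fourth → F, giving Fmin.
Emin: root E down a perfect fourth → B, giving Bmin.
Amaj: root A down a perfect fourth → E, giving Emaj.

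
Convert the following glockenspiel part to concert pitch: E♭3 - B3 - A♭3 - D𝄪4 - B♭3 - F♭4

Eb5 B5 Ab5 D##6 Bb5 Fb6

Written C4 on the glockenspiel sounds as C6, a perfect fifteenth higher; apply that shift to every note.
Eb3 gives Eb5
B3 gives B5
Ab3 gives Ab5
D##4 gives D##6
Bb3 gives Bb5
Fb4 gives Fb6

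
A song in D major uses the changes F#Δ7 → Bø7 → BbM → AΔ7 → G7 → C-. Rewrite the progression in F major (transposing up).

AΔ7 Dø7 DbM CΔ7 Bb7 Eb-

D major up to F major is a minor third; each chord root moves by that interval while the quality stays the same.
F#Δ7: root F# up a minor third → A, giving AΔ7.
Bø7: root B up a minor third → D, giving Dø7.
BbM: root Bb up a minor third → Db, giving DbM.
AΔ7: root A up a minor third → C, giving CΔ7.
G7: root G up a minor third → Bb, giving Bb7.
C-: root C up a minor third → Eb, giving Eb-.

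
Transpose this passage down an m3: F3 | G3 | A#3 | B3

D3 E3 F##3 G#3

A minor third down from F3 gives D3.
G3 down a minor third is E3.
A minor third down from A#3 gives F##3.
B3 down a minor third is G#3.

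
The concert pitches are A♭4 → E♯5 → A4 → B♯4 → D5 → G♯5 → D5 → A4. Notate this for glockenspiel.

Ab2 E#3 A2 B#2 D3 G#3 D3 A2

The glockenspiel sounds a perfect fifteenth above written, so the written part must be a perfect fifteenth below concert — transpose each note down.
Ab4 -> Ab2
E#5 -> E#3
A4 -> A2
B#4 -> B#2
D5 -> D3
G#5 -> G#3
D5 -> D3
A4 -> A2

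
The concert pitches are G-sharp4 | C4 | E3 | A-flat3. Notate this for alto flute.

The alto flute sounds a perfect fourth below written, so the written part must be a perfect fourth above concert — transpose each note up.
G#4 -> C#5
C4 -> F4
E3 -> A3
Ab3 -> Db4

C#5 F4 A3 Db4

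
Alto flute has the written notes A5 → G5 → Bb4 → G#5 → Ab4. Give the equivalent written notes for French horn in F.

B5 A5 C5 A#5 Bb4

First find concert pitch: the alto flute sounds a perfect fourth below written, so A5 G5 Bb4 G#5 Ab4 sounds E5 D5 F4 D#5 Eb4.
Then write for French horn in F: it sounds a perfect fifth below written, so the part must be a perfect fifth above concert.
E5 → B5
D5 → A5
F4 → C5
D#5 → A#5
Eb4 → Bb4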